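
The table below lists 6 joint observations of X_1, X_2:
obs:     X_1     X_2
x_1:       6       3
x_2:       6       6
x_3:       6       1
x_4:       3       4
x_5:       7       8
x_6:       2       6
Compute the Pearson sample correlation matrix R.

Step 1 — column means:
  mean(X_1) = (6 + 6 + 6 + 3 + 7 + 2) / 6 = 30/6 = 5
  mean(X_2) = (3 + 6 + 1 + 4 + 8 + 6) / 6 = 28/6 = 4.6667

Step 2 — sample variances and covariances s[i,j] = (1/(n-1)) · Σ_k (x_{k,i} - mean_i) · (x_{k,j} - mean_j), with n-1 = 5:
  s[X_1,X_1] = ((1)·(1) + (1)·(1) + (1)·(1) + (-2)·(-2) + (2)·(2) + (-3)·(-3)) / 5 = 20/5 = 4
  s[X_1,X_2] = ((1)·(-1.6667) + (1)·(1.3333) + (1)·(-3.6667) + (-2)·(-0.6667) + (2)·(3.3333) + (-3)·(1.3333)) / 5 = 0/5 = 0
  s[X_2,X_2] = ((-1.6667)·(-1.6667) + (1.3333)·(1.3333) + (-3.6667)·(-3.6667) + (-0.6667)·(-0.6667) + (3.3333)·(3.3333) + (1.3333)·(1.3333)) / 5 = 31.3333/5 = 6.2667
  Sample standard deviations s_i = √(s[i,i]):
  s(X_1) = √(4) = 2
  s(X_2) = √(6.2667) = 2.5033

Step 3 — r_{ij} = s_{ij} / (s_i · s_j):
  r[X_1,X_1] = 1 (diagonal).
  r[X_1,X_2] = 0 / (2 · 2.5033) = 0 / 5.0067 = 0
  r[X_2,X_2] = 1 (diagonal).

R is symmetric with unit diagonal. Assembling:

R = [[1, 0],
 [0, 1]]


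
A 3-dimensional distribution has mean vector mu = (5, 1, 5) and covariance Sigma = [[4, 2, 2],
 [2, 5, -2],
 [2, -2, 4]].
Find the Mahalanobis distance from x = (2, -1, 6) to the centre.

Step 1 — centre the observation: (x - mu) = (-3, -2, 1).

Step 2 — invert Sigma (cofactor / det for 3×3, or solve directly):
  Sigma^{-1} = [[1.3333, -1, -1.1667],
 [-1, 1, 1],
 [-1.1667, 1, 1.3333]].

Step 3 — form the quadratic (x - mu)^T · Sigma^{-1} · (x - mu):
  Sigma^{-1} · (x - mu) = (-3.1667, 2, 2.8333).
  (x - mu)^T · [Sigma^{-1} · (x - mu)] = (-3)·(-3.1667) + (-2)·(2) + (1)·(2.8333) = 8.3333.

Step 4 — take square root: d = √(8.3333) ≈ 2.8868.

d(x, mu) = √(8.3333) ≈ 2.8868


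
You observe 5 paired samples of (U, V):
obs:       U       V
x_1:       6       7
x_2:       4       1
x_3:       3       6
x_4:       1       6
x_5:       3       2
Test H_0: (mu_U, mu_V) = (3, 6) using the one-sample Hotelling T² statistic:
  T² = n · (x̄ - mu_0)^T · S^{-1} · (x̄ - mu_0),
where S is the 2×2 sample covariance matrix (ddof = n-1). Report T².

Step 1 — sample mean vector:
  mean(U) = (6 + 4 + 3 + 1 + 3) / 5 = 17/5 = 3.4
  mean(V) = (7 + 1 + 6 + 6 + 2) / 5 = 22/5 = 4.4
  x̄ = (3.4, 4.4),  deviation x̄ - mu_0 = (3.4, 4.4) - (3, 6) = (0.4, -1.6).

Step 2 — sample covariance matrix, S[i,j] = (1/(n-1)) · Σ_k (x_{k,i} - mean_i) · (x_{k,j} - mean_j), divisor n-1 = 4:
  S[U,U] = ((2.6)·(2.6) + (0.6)·(0.6) + (-0.4)·(-0.4) + (-2.4)·(-2.4) + (-0.4)·(-0.4)) / 4 = 13.2/4 = 3.3
  S[U,V] = ((2.6)·(2.6) + (0.6)·(-3.4) + (-0.4)·(1.6) + (-2.4)·(1.6) + (-0.4)·(-2.4)) / 4 = 1.2/4 = 0.3
  S[V,V] = ((2.6)·(2.6) + (-3.4)·(-3.4) + (1.6)·(1.6) + (1.6)·(1.6) + (-2.4)·(-2.4)) / 4 = 29.2/4 = 7.3
  S = [[3.3, 0.3],
 [0.3, 7.3]].

Step 3 — invert S. det(S) = 3.3·7.3 - (0.3)² = 24.
  S^{-1} = (1/det) · [[d, -b], [-b, a]] = [[0.3042, -0.0125],
 [-0.0125, 0.1375]].

Step 4 — quadratic form (x̄ - mu_0)^T · S^{-1} · (x̄ - mu_0):
  S^{-1} · (x̄ - mu_0) = (0.1417, -0.225),
  (x̄ - mu_0)^T · [...] = (0.4)·(0.1417) + (-1.6)·(-0.225) = 0.4167.

Step 5 — scale by n: T² = 5 · 0.4167 = 2.0833.

T² ≈ 2.0833


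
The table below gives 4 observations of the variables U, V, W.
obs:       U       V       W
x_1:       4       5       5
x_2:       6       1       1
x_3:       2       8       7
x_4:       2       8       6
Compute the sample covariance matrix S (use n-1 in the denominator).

Step 1 — column means:
  mean(U) = (4 + 6 + 2 + 2) / 4 = 14/4 = 3.5
  mean(V) = (5 + 1 + 8 + 8) / 4 = 22/4 = 5.5
  mean(W) = (5 + 1 + 7 + 6) / 4 = 19/4 = 4.75

Step 2 — sample covariance S[i,j] = (1/(n-1)) · Σ_k (x_{k,i} - mean_i) · (x_{k,j} - mean_j), with n-1 = 3.
  S[U,U] = ((0.5)·(0.5) + (2.5)·(2.5) + (-1.5)·(-1.5) + (-1.5)·(-1.5)) / 3 = 11/3 = 3.6667
  S[U,V] = ((0.5)·(-0.5) + (2.5)·(-4.5) + (-1.5)·(2.5) + (-1.5)·(2.5)) / 3 = -19/3 = -6.3333
  S[U,W] = ((0.5)·(0.25) + (2.5)·(-3.75) + (-1.5)·(2.25) + (-1.5)·(1.25)) / 3 = -14.5/3 = -4.8333
  S[V,V] = ((-0.5)·(-0.5) + (-4.5)·(-4.5) + (2.5)·(2.5) + (2.5)·(2.5)) / 3 = 33/3 = 11
  S[V,W] = ((-0.5)·(0.25) + (-4.5)·(-3.75) + (2.5)·(2.25) + (2.5)·(1.25)) / 3 = 25.5/3 = 8.5
  S[W,W] = ((0.25)·(0.25) + (-3.75)·(-3.75) + (2.25)·(2.25) + (1.25)·(1.25)) / 3 = 20.75/3 = 6.9167

S is symmetric (S[j,i] = S[i,j]). Assembling:

S = [[3.6667, -6.3333, -4.8333],
 [-6.3333, 11, 8.5],
 [-4.8333, 8.5, 6.9167]]


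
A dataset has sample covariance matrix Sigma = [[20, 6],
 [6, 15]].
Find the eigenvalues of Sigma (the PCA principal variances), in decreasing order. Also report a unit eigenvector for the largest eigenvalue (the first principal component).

Step 1 — characteristic polynomial of 2×2 Sigma:
  det(Sigma - λI) = λ² - trace · λ + det = 0.
  trace = 20 + 15 = 35, det = 20·15 - (6)² = 264.
Step 2 — discriminant:
  Δ = trace² - 4·det = 1225 - 1056 = 169.
Step 3 — eigenvalues:
  λ = (trace ± √Δ)/2 = (35 ± 13)/2,
  λ_1 = 24,  λ_2 = 11.

Step 4 — unit eigenvector for λ_1: solve (Sigma - λ_1 I)v = 0. First row:
  (20 - 24)·v_x + (6)·v_y = 0, i.e. (-4)·v_x + (6)·v_y = 0,
  so v ∝ (b, λ_1 - a) = (6, 4) = u.
  ||u|| = √((6)² + (4)²) = √(52) ≈ 7.2111,
  v_1 = u/||u|| ≈ (0.8321, 0.5547) (||v_1|| = 1).

λ_1 = 24,  λ_2 = 11;  v_1 ≈ (0.8321, 0.5547)


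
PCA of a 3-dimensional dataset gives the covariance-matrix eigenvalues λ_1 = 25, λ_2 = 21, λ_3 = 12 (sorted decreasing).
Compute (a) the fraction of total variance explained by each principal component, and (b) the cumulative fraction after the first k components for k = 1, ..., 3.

Step 1 — total variance = trace(Sigma) = Σ λ_i = 25 + 21 + 12 = 58.

Step 2 — fraction explained by component i = λ_i / Σ λ:
  PC1: 25/58 = 0.431
  PC2: 21/58 = 0.3621
  PC3: 12/58 = 0.2069

Step 3 — cumulative fraction after k components = (λ_1 + ... + λ_k) / Σ λ:
  k = 1: 25/58 = 0.431
  k = 2: (25 + 21)/58 = 46/58 = 0.7931
  k = 3: (25 + 21 + 12)/58 = 58/58 = 1

Summary (fraction, with percent):

explained: PC1 0.431 (43.1%), PC2 0.3621 (36.21%), PC3 0.2069 (20.69%);  cumulative: 0.431, 0.7931, 1


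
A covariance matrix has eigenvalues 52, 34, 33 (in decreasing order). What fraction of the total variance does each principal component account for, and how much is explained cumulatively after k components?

Step 1 — total variance = trace(Sigma) = Σ λ_i = 52 + 34 + 33 = 119.

Step 2 — fraction explained by component i = λ_i / Σ λ:
  PC1: 52/119 = 0.437
  PC2: 34/119 = 0.2857
  PC3: 33/119 = 0.2773

Step 3 — cumulative fraction after k components = (λ_1 + ... + λ_k) / Σ λ:
  k = 1: 52/119 = 0.437
  k = 2: (52 + 34)/119 = 86/119 = 0.7227
  k = 3: (52 + 34 + 33)/119 = 119/119 = 1

Summary (fraction, with percent):

explained: PC1 0.437 (43.7%), PC2 0.2857 (28.57%), PC3 0.2773 (27.73%);  cumulative: 0.437, 0.7227, 1


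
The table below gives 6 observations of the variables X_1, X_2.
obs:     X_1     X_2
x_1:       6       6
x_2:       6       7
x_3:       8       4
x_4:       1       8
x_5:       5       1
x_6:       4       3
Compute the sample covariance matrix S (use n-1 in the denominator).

Step 1 — column means:
  mean(X_1) = (6 + 6 + 8 + 1 + 5 + 4) / 6 = 30/6 = 5
  mean(X_2) = (6 + 7 + 4 + 8 + 1 + 3) / 6 = 29/6 = 4.8333

Step 2 — sample covariance S[i,j] = (1/(n-1)) · Σ_k (x_{k,i} - mean_i) · (x_{k,j} - mean_j), with n-1 = 5.
  S[X_1,X_1] = ((1)·(1) + (1)·(1) + (3)·(3) + (-4)·(-4) + (0)·(0) + (-1)·(-1)) / 5 = 28/5 = 5.6
  S[X_1,X_2] = ((1)·(1.1667) + (1)·(2.1667) + (3)·(-0.8333) + (-4)·(3.1667) + (0)·(-3.8333) + (-1)·(-1.8333)) / 5 = -10/5 = -2
  S[X_2,X_2] = ((1.1667)·(1.1667) + (2.1667)·(2.1667) + (-0.8333)·(-0.8333) + (3.1667)·(3.1667) + (-3.8333)·(-3.8333) + (-1.8333)·(-1.8333)) / 5 = 34.8333/5 = 6.9667

S is symmetric (S[j,i] = S[i,j]). Assembling:

S = [[5.6, -2],
 [-2, 6.9667]]


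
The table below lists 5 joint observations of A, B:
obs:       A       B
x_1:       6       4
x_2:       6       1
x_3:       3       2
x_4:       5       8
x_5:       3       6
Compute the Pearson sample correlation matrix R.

Step 1 — column means:
  mean(A) = (6 + 6 + 3 + 5 + 3) / 5 = 23/5 = 4.6
  mean(B) = (4 + 1 + 2 + 8 + 6) / 5 = 21/5 = 4.2

Step 2 — sample variances and covariances s[i,j] = (1/(n-1)) · Σ_k (x_{k,i} - mean_i) · (x_{k,j} - mean_j), with n-1 = 4:
  s[A,A] = ((1.4)·(1.4) + (1.4)·(1.4) + (-1.6)·(-1.6) + (0.4)·(0.4) + (-1.6)·(-1.6)) / 4 = 9.2/4 = 2.3
  s[A,B] = ((1.4)·(-0.2) + (1.4)·(-3.2) + (-1.6)·(-2.2) + (0.4)·(3.8) + (-1.6)·(1.8)) / 4 = -2.6/4 = -0.65
  s[B,B] = ((-0.2)·(-0.2) + (-3.2)·(-3.2) + (-2.2)·(-2.2) + (3.8)·(3.8) + (1.8)·(1.8)) / 4 = 32.8/4 = 8.2
  Sample standard deviations s_i = √(s[i,i]):
  s(A) = √(2.3) = 1.5166
  s(B) = √(8.2) = 2.8636

Step 3 — r_{ij} = s_{ij} / (s_i · s_j):
  r[A,A] = 1 (diagonal).
  r[A,B] = -0.65 / (1.5166 · 2.8636) = -0.65 / 4.3428 = -0.1497
  r[B,B] = 1 (diagonal).

R is symmetric with unit diagonal. Assembling:

R = [[1, -0.1497],
 [-0.1497, 1]]


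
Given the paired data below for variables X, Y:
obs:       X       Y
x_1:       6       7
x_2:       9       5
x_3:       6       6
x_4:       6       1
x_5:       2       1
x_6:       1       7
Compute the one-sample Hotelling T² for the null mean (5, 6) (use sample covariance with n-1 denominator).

Step 1 — sample mean vector:
  mean(X) = (6 + 9 + 6 + 6 + 2 + 1) / 6 = 30/6 = 5
  mean(Y) = (7 + 5 + 6 + 1 + 1 + 7) / 6 = 27/6 = 4.5
  x̄ = (5, 4.5),  deviation x̄ - mu_0 = (5, 4.5) - (5, 6) = (0, -1.5).

Step 2 — sample covariance matrix, S[i,j] = (1/(n-1)) · Σ_k (x_{k,i} - mean_i) · (x_{k,j} - mean_j), divisor n-1 = 5:
  S[X,X] = ((1)·(1) + (4)·(4) + (1)·(1) + (1)·(1) + (-3)·(-3) + (-4)·(-4)) / 5 = 44/5 = 8.8
  S[X,Y] = ((1)·(2.5) + (4)·(0.5) + (1)·(1.5) + (1)·(-3.5) + (-3)·(-3.5) + (-4)·(2.5)) / 5 = 3/5 = 0.6
  S[Y,Y] = ((2.5)·(2.5) + (0.5)·(0.5) + (1.5)·(1.5) + (-3.5)·(-3.5) + (-3.5)·(-3.5) + (2.5)·(2.5)) / 5 = 39.5/5 = 7.9
  S = [[8.8, 0.6],
 [0.6, 7.9]].

Step 3 — invert S. det(S) = 8.8·7.9 - (0.6)² = 69.16.
  S^{-1} = (1/det) · [[d, -b], [-b, a]] = [[0.1142, -0.0087],
 [-0.0087, 0.1272]].

Step 4 — quadratic form (x̄ - mu_0)^T · S^{-1} · (x̄ - mu_0):
  S^{-1} · (x̄ - mu_0) = (0.013, -0.1909),
  (x̄ - mu_0)^T · [...] = (0)·(0.013) + (-1.5)·(-0.1909) = 0.2863.

Step 5 — scale by n: T² = 6 · 0.2863 = 1.7178.

T² ≈ 1.7178


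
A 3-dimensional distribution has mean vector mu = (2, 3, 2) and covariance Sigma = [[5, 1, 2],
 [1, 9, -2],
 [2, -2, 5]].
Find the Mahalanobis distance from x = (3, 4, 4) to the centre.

Step 1 — centre the observation: (x - mu) = (1, 1, 2).

Step 2 — invert Sigma (cofactor / det for 3×3, or solve directly):
  Sigma^{-1} = [[0.2628, -0.0577, -0.1282],
 [-0.0577, 0.1346, 0.0769],
 [-0.1282, 0.0769, 0.2821]].

Step 3 — form the quadratic (x - mu)^T · Sigma^{-1} · (x - mu):
  Sigma^{-1} · (x - mu) = (-0.0513, 0.2308, 0.5128).
  (x - mu)^T · [Sigma^{-1} · (x - mu)] = (1)·(-0.0513) + (1)·(0.2308) + (2)·(0.5128) = 1.2051.

Step 4 — take square root: d = √(1.2051) ≈ 1.0978.

d(x, mu) = √(1.2051) ≈ 1.0978


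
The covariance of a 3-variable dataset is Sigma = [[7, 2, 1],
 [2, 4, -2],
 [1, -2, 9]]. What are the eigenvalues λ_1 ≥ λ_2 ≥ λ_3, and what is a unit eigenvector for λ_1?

Step 1 — characteristic polynomial p(λ) = det(λI - Sigma) = λ³ - tr·λ² + c_1·λ - det, where tr = trace, c_1 = sum of the principal 2×2 minors, det = det(Sigma):
  tr = 7 + 4 + 9 = 20,
  c_1 = (7·4 - (2)²) + (7·9 - (1)²) + (4·9 - (-2)²) = 24 + 62 + 32 = 118,
  det = 7·(4·9 - (-2)²) - (2)·((2)·9 - (-2)·(1)) + (1)·((2)·(-2) - 4·(1)) = 7·(32) - (2)·(20) + (1)·(-8) = 176.
  So p(λ) = λ³ - 20λ² + 118λ - 176.
Step 2 — look for an integer root (rational root theorem: any rational root is an integer divisor of 176). Testing λ = 8:
  p(8) = 512 - 1280 + 944 - 176 = 0  ✓
  Dividing out (λ - 8): p(λ) = (λ - 8)(λ² - 12λ + 22).
Step 3 — remaining eigenvalues from the quadratic λ² - 12λ + 22 = 0:
  Δ = 12² - 4·22 = 144 - 88 = 56,  λ = (12 ± √56)/2 = (12 ± 7.4833)/2 ≈ 9.7417 or 2.2583.
  Sorted: λ_1 = 9.7417,  λ_2 = 8,  λ_3 = 2.2583  (check: sum = 20 = tr ✓).

Step 4 — unit eigenvector for λ_1 ≈ 9.7417: v spans the null space of (Sigma - λ_1 I), whose rows are
  r_1 = (-2.7417, 2, 1),  r_2 = (2, -5.7417, -2),  r_3 = (1, -2, -0.7417).
  v is orthogonal to every row, so take v ∝ r_1 × r_2 = ((2)·(-2) - (1)·(-5.7417), (1)·(2) - (-2.7417)·(-2), (-2.7417)·(-5.7417) - (2)·(2)) ≈ (1.7417, -3.4833, 11.7417).
  Let u = (1.7417, -3.4833, 11.7417).
  ||u|| = √((1.7417)² + (-3.4833)² + (11.7417)²) = √(153.0334) ≈ 12.3707,  v_1 = u/||u|| ≈ (0.1408, -0.2816, 0.9492) (||v_1|| = 1).

λ_1 = 9.7417,  λ_2 = 8,  λ_3 = 2.2583;  v_1 ≈ (0.1408, -0.2816, 0.9492)


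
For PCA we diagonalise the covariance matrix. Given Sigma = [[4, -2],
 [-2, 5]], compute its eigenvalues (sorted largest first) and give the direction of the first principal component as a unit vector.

Step 1 — characteristic polynomial of 2×2 Sigma:
  det(Sigma - λI) = λ² - trace · λ + det = 0.
  trace = 4 + 5 = 9, det = 4·5 - (-2)² = 16.
Step 2 — discriminant:
  Δ = trace² - 4·det = 81 - 64 = 17.
Step 3 — eigenvalues:
  λ = (trace ± √Δ)/2 = (9 ± 4.1231)/2,
  λ_1 = 6.5616,  λ_2 = 2.4384.

Step 4 — unit eigenvector for λ_1: solve (Sigma - λ_1 I)v = 0. First row:
  (4 - 6.5616)·v_x + (-2)·v_y = 0, i.e. (-2.5616)·v_x + (-2)·v_y = 0,
  so v ∝ (b, λ_1 - a) = (-2, 2.5616); multiply by -1 so the first entry is positive: u = (2, -2.5616).
  ||u|| = √((2)² + (-2.5616)²) = √(10.5616) ≈ 3.2499,
  v_1 = u/||u|| ≈ (0.6154, -0.7882) (||v_1|| = 1).

λ_1 = 6.5616,  λ_2 = 2.4384;  v_1 ≈ (0.6154, -0.7882)


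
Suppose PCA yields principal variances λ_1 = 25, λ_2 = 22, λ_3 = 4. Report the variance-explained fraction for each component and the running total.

Step 1 — total variance = trace(Sigma) = Σ λ_i = 25 + 22 + 4 = 51.

Step 2 — fraction explained by component i = λ_i / Σ λ:
  PC1: 25/51 = 0.4902
  PC2: 22/51 = 0.4314
  PC3: 4/51 = 0.0784

Step 3 — cumulative fraction after k components = (λ_1 + ... + λ_k) / Σ λ:
  k = 1: 25/51 = 0.4902
  k = 2: (25 + 22)/51 = 47/51 = 0.9216
  k = 3: (25 + 22 + 4)/51 = 51/51 = 1

Summary (fraction, with percent):

explained: PC1 0.4902 (49.02%), PC2 0.4314 (43.14%), PC3 0.0784 (7.84%);  cumulative: 0.4902, 0.9216, 1


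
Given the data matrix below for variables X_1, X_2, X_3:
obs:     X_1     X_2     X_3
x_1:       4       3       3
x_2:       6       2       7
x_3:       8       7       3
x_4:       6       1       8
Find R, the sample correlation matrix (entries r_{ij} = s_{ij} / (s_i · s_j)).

Step 1 — column means:
  mean(X_1) = (4 + 6 + 8 + 6) / 4 = 24/4 = 6
  mean(X_2) = (3 + 2 + 7 + 1) / 4 = 13/4 = 3.25
  mean(X_3) = (3 + 7 + 3 + 8) / 4 = 21/4 = 5.25

Step 2 — sample variances and covariances s[i,j] = (1/(n-1)) · Σ_k (x_{k,i} - mean_i) · (x_{k,j} - mean_j), with n-1 = 3:
  s[X_1,X_1] = ((-2)·(-2) + (0)·(0) + (2)·(2) + (0)·(0)) / 3 = 8/3 = 2.6667
  s[X_1,X_2] = ((-2)·(-0.25) + (0)·(-1.25) + (2)·(3.75) + (0)·(-2.25)) / 3 = 8/3 = 2.6667
  s[X_1,X_3] = ((-2)·(-2.25) + (0)·(1.75) + (2)·(-2.25) + (0)·(2.75)) / 3 = 0/3 = 0
  s[X_2,X_2] = ((-0.25)·(-0.25) + (-1.25)·(-1.25) + (3.75)·(3.75) + (-2.25)·(-2.25)) / 3 = 20.75/3 = 6.9167
  s[X_2,X_3] = ((-0.25)·(-2.25) + (-1.25)·(1.75) + (3.75)·(-2.25) + (-2.25)·(2.75)) / 3 = -16.25/3 = -5.4167
  s[X_3,X_3] = ((-2.25)·(-2.25) + (1.75)·(1.75) + (-2.25)·(-2.25) + (2.75)·(2.75)) / 3 = 20.75/3 = 6.9167
  Sample standard deviations s_i = √(s[i,i]):
  s(X_1) = √(2.6667) = 1.633
  s(X_2) = √(6.9167) = 2.63
  s(X_3) = √(6.9167) = 2.63

Step 3 — r_{ij} = s_{ij} / (s_i · s_j):
  r[X_1,X_1] = 1 (diagonal).
  r[X_1,X_2] = 2.6667 / (1.633 · 2.63) = 2.6667 / 4.2947 = 0.6209
  r[X_1,X_3] = 0 / (1.633 · 2.63) = 0 / 4.2947 = 0
  r[X_2,X_2] = 1 (diagonal).
  r[X_2,X_3] = -5.4167 / (2.63 · 2.63) = -5.4167 / 6.9167 = -0.7831
  r[X_3,X_3] = 1 (diagonal).

R is symmetric with unit diagonal. Assembling:

R = [[1, 0.6209, 0],
 [0.6209, 1, -0.7831],
 [0, -0.7831, 1]]


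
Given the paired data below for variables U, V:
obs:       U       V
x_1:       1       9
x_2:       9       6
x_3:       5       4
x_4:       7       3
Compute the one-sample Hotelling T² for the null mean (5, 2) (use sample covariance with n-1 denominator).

Step 1 — sample mean vector:
  mean(U) = (1 + 9 + 5 + 7) / 4 = 22/4 = 5.5
  mean(V) = (9 + 6 + 4 + 3) / 4 = 22/4 = 5.5
  x̄ = (5.5, 5.5),  deviation x̄ - mu_0 = (5.5, 5.5) - (5, 2) = (0.5, 3.5).

Step 2 — sample covariance matrix, S[i,j] = (1/(n-1)) · Σ_k (x_{k,i} - mean_i) · (x_{k,j} - mean_j), divisor n-1 = 3:
  S[U,U] = ((-4.5)·(-4.5) + (3.5)·(3.5) + (-0.5)·(-0.5) + (1.5)·(1.5)) / 3 = 35/3 = 11.6667
  S[U,V] = ((-4.5)·(3.5) + (3.5)·(0.5) + (-0.5)·(-1.5) + (1.5)·(-2.5)) / 3 = -17/3 = -5.6667
  S[V,V] = ((3.5)·(3.5) + (0.5)·(0.5) + (-1.5)·(-1.5) + (-2.5)·(-2.5)) / 3 = 21/3 = 7
  S = [[11.6667, -5.6667],
 [-5.6667, 7]].

Step 3 — invert S. det(S) = 11.6667·7 - (-5.6667)² = 49.5556.
  S^{-1} = (1/det) · [[d, -b], [-b, a]] = [[0.1413, 0.1143],
 [0.1143, 0.2354]].

Step 4 — quadratic form (x̄ - mu_0)^T · S^{-1} · (x̄ - mu_0):
  S^{-1} · (x̄ - mu_0) = (0.4709, 0.8812),
  (x̄ - mu_0)^T · [...] = (0.5)·(0.4709) + (3.5)·(0.8812) = 3.3195.

Step 5 — scale by n: T² = 4 · 3.3195 = 13.278.

T² ≈ 13.278


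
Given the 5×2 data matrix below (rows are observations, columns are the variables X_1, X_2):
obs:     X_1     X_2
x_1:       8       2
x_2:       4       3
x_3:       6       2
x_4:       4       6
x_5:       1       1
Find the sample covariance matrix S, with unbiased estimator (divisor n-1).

Step 1 — column means:
  mean(X_1) = (8 + 4 + 6 + 4 + 1) / 5 = 23/5 = 4.6
  mean(X_2) = (2 + 3 + 2 + 6 + 1) / 5 = 14/5 = 2.8

Step 2 — sample covariance S[i,j] = (1/(n-1)) · Σ_k (x_{k,i} - mean_i) · (x_{k,j} - mean_j), with n-1 = 4.
  S[X_1,X_1] = ((3.4)·(3.4) + (-0.6)·(-0.6) + (1.4)·(1.4) + (-0.6)·(-0.6) + (-3.6)·(-3.6)) / 4 = 27.2/4 = 6.8
  S[X_1,X_2] = ((3.4)·(-0.8) + (-0.6)·(0.2) + (1.4)·(-0.8) + (-0.6)·(3.2) + (-3.6)·(-1.8)) / 4 = 0.6/4 = 0.15
  S[X_2,X_2] = ((-0.8)·(-0.8) + (0.2)·(0.2) + (-0.8)·(-0.8) + (3.2)·(3.2) + (-1.8)·(-1.8)) / 4 = 14.8/4 = 3.7

S is symmetric (S[j,i] = S[i,j]). Assembling:

S = [[6.8, 0.15],
 [0.15, 3.7]]


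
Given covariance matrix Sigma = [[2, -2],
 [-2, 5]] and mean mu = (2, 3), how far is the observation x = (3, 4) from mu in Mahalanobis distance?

Step 1 — centre the observation: (x - mu) = (1, 1).

Step 2 — invert Sigma. det(Sigma) = 2·5 - (-2)² = 6.
  Sigma^{-1} = (1/det) · [[d, -b], [-b, a]] = [[0.8333, 0.3333],
 [0.3333, 0.3333]].

Step 3 — form the quadratic (x - mu)^T · Sigma^{-1} · (x - mu):
  Sigma^{-1} · (x - mu) = (1.1667, 0.6667).
  (x - mu)^T · [Sigma^{-1} · (x - mu)] = (1)·(1.1667) + (1)·(0.6667) = 1.8333.

Step 4 — take square root: d = √(1.8333) ≈ 1.354.

d(x, mu) = √(1.8333) ≈ 1.354


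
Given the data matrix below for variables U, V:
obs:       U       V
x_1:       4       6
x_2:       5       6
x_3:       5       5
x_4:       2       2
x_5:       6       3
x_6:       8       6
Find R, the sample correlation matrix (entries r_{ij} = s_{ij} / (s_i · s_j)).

Step 1 — column means:
  mean(U) = (4 + 5 + 5 + 2 + 6 + 8) / 6 = 30/6 = 5
  mean(V) = (6 + 6 + 5 + 2 + 3 + 6) / 6 = 28/6 = 4.6667

Step 2 — sample variances and covariances s[i,j] = (1/(n-1)) · Σ_k (x_{k,i} - mean_i) · (x_{k,j} - mean_j), with n-1 = 5:
  s[U,U] = ((-1)·(-1) + (0)·(0) + (0)·(0) + (-3)·(-3) + (1)·(1) + (3)·(3)) / 5 = 20/5 = 4
  s[U,V] = ((-1)·(1.3333) + (0)·(1.3333) + (0)·(0.3333) + (-3)·(-2.6667) + (1)·(-1.6667) + (3)·(1.3333)) / 5 = 9/5 = 1.8
  s[V,V] = ((1.3333)·(1.3333) + (1.3333)·(1.3333) + (0.3333)·(0.3333) + (-2.6667)·(-2.6667) + (-1.6667)·(-1.6667) + (1.3333)·(1.3333)) / 5 = 15.3333/5 = 3.0667
  Sample standard deviations s_i = √(s[i,i]):
  s(U) = √(4) = 2
  s(V) = √(3.0667) = 1.7512

Step 3 — r_{ij} = s_{ij} / (s_i · s_j):
  r[U,U] = 1 (diagonal).
  r[U,V] = 1.8 / (2 · 1.7512) = 1.8 / 3.5024 = 0.5139
  r[V,V] = 1 (diagonal).

R is symmetric with unit diagonal. Assembling:

R = [[1, 0.5139],
 [0.5139, 1]]


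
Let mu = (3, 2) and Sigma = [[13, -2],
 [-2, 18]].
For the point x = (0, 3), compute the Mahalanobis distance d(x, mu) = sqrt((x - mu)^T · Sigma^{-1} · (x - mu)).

Step 1 — centre the observation: (x - mu) = (-3, 1).

Step 2 — invert Sigma. det(Sigma) = 13·18 - (-2)² = 230.
  Sigma^{-1} = (1/det) · [[d, -b], [-b, a]] = [[0.0783, 0.0087],
 [0.0087, 0.0565]].

Step 3 — form the quadratic (x - mu)^T · Sigma^{-1} · (x - mu):
  Sigma^{-1} · (x - mu) = (-0.2261, 0.0304).
  (x - mu)^T · [Sigma^{-1} · (x - mu)] = (-3)·(-0.2261) + (1)·(0.0304) = 0.7087.

Step 4 — take square root: d = √(0.7087) ≈ 0.8418.

d(x, mu) = √(0.7087) ≈ 0.8418


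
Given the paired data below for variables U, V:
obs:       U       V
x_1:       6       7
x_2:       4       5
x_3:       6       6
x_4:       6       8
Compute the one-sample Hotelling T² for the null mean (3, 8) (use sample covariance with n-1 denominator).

Step 1 — sample mean vector:
  mean(U) = (6 + 4 + 6 + 6) / 4 = 22/4 = 5.5
  mean(V) = (7 + 5 + 6 + 8) / 4 = 26/4 = 6.5
  x̄ = (5.5, 6.5),  deviation x̄ - mu_0 = (5.5, 6.5) - (3, 8) = (2.5, -1.5).

Step 2 — sample covariance matrix, S[i,j] = (1/(n-1)) · Σ_k (x_{k,i} - mean_i) · (x_{k,j} - mean_j), divisor n-1 = 3:
  S[U,U] = ((0.5)·(0.5) + (-1.5)·(-1.5) + (0.5)·(0.5) + (0.5)·(0.5)) / 3 = 3/3 = 1
  S[U,V] = ((0.5)·(0.5) + (-1.5)·(-1.5) + (0.5)·(-0.5) + (0.5)·(1.5)) / 3 = 3/3 = 1
  S[V,V] = ((0.5)·(0.5) + (-1.5)·(-1.5) + (-0.5)·(-0.5) + (1.5)·(1.5)) / 3 = 5/3 = 1.6667
  S = [[1, 1],
 [1, 1.6667]].

Step 3 — invert S. det(S) = 1·1.6667 - (1)² = 0.6667.
  S^{-1} = (1/det) · [[d, -b], [-b, a]] = [[2.5, -1.5],
 [-1.5, 1.5]].

Step 4 — quadratic form (x̄ - mu_0)^T · S^{-1} · (x̄ - mu_0):
  S^{-1} · (x̄ - mu_0) = (8.5, -6),
  (x̄ - mu_0)^T · [...] = (2.5)·(8.5) + (-1.5)·(-6) = 30.25.

Step 5 — scale by n: T² = 4 · 30.25 = 121.

T² ≈ 121


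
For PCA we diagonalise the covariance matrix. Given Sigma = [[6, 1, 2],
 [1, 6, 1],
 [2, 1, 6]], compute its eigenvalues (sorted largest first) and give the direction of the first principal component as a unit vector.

Step 1 — characteristic polynomial p(λ) = det(λI - Sigma) = λ³ - tr·λ² + c_1·λ - det, where tr = trace, c_1 = sum of the principal 2×2 minors, det = det(Sigma):
  tr = 6 + 6 + 6 = 18,
  c_1 = (6·6 - (1)²) + (6·6 - (2)²) + (6·6 - (1)²) = 35 + 32 + 35 = 102,
  det = 6·(6·6 - (1)²) - (1)·((1)·6 - (1)·(2)) + (2)·((1)·(1) - 6·(2)) = 6·(35) - (1)·(4) + (2)·(-11) = 184.
  So p(λ) = λ³ - 18λ² + 102λ - 184.
Step 2 — look for an integer root (rational root theorem: any rational root is an integer divisor of 184). Testing λ = 4:
  p(4) = 64 - 288 + 408 - 184 = 0  ✓
  Dividing out (λ - 4): p(λ) = (λ - 4)(λ² - 14λ + 46).
Step 3 — remaining eigenvalues from the quadratic λ² - 14λ + 46 = 0:
  Δ = 14² - 4·46 = 196 - 184 = 12,  λ = (14 ± √12)/2 = (14 ± 3.4641)/2 ≈ 8.7321 or 5.2679.
  Sorted: λ_1 = 8.7321,  λ_2 = 5.2679,  λ_3 = 4  (check: sum = 18 = tr ✓).

Step 4 — unit eigenvector for λ_1 ≈ 8.7321: v spans the null space of (Sigma - λ_1 I), whose rows are
  r_1 = (-2.7321, 1, 2),  r_2 = (1, -2.7321, 1),  r_3 = (2, 1, -2.7321).
  v is orthogonal to every row, so take v ∝ r_1 × r_2 = ((1)·(1) - (2)·(-2.7321), (2)·(1) - (-2.7321)·(1), (-2.7321)·(-2.7321) - (1)·(1)) ≈ (6.4641, 4.7321, 6.4641).
  Let u = (6.4641, 4.7321, 6.4641).
  ||u|| = √((6.4641)² + (4.7321)² + (6.4641)²) = √(105.9615) ≈ 10.2938,  v_1 = u/||u|| ≈ (0.628, 0.4597, 0.628) (||v_1|| = 1).

λ_1 = 8.7321,  λ_2 = 5.2679,  λ_3 = 4;  v_1 ≈ (0.628, 0.4597, 0.628)


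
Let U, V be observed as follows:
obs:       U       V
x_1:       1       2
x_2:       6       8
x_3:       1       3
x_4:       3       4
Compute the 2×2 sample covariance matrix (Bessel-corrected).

Step 1 — column means:
  mean(U) = (1 + 6 + 1 + 3) / 4 = 11/4 = 2.75
  mean(V) = (2 + 8 + 3 + 4) / 4 = 17/4 = 4.25

Step 2 — sample covariance S[i,j] = (1/(n-1)) · Σ_k (x_{k,i} - mean_i) · (x_{k,j} - mean_j), with n-1 = 3.
  S[U,U] = ((-1.75)·(-1.75) + (3.25)·(3.25) + (-1.75)·(-1.75) + (0.25)·(0.25)) / 3 = 16.75/3 = 5.5833
  S[U,V] = ((-1.75)·(-2.25) + (3.25)·(3.75) + (-1.75)·(-1.25) + (0.25)·(-0.25)) / 3 = 18.25/3 = 6.0833
  S[V,V] = ((-2.25)·(-2.25) + (3.75)·(3.75) + (-1.25)·(-1.25) + (-0.25)·(-0.25)) / 3 = 20.75/3 = 6.9167

S is symmetric (S[j,i] = S[i,j]). Assembling:

S = [[5.5833, 6.0833],
 [6.0833, 6.9167]]


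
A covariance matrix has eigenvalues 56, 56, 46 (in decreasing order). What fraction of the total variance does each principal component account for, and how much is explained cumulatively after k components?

Step 1 — total variance = trace(Sigma) = Σ λ_i = 56 + 56 + 46 = 158.

Step 2 — fraction explained by component i = λ_i / Σ λ:
  PC1: 56/158 = 0.3544
  PC2: 56/158 = 0.3544
  PC3: 46/158 = 0.2911

Step 3 — cumulative fraction after k components = (λ_1 + ... + λ_k) / Σ λ:
  k = 1: 56/158 = 0.3544
  k = 2: (56 + 56)/158 = 112/158 = 0.7089
  k = 3: (56 + 56 + 46)/158 = 158/158 = 1

Summary (fraction, with percent):

explained: PC1 0.3544 (35.44%), PC2 0.3544 (35.44%), PC3 0.2911 (29.11%);  cumulative: 0.3544, 0.7089, 1


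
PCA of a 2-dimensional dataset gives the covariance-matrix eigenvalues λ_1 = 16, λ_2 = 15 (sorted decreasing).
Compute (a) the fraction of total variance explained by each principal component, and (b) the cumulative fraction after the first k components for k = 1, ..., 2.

Step 1 — total variance = trace(Sigma) = Σ λ_i = 16 + 15 = 31.

Step 2 — fraction explained by component i = λ_i / Σ λ:
  PC1: 16/31 = 0.5161
  PC2: 15/31 = 0.4839

Step 3 — cumulative fraction after k components = (λ_1 + ... + λ_k) / Σ λ:
  k = 1: 16/31 = 0.5161
  k = 2: (16 + 15)/31 = 31/31 = 1

Summary (fraction, with percent):

explained: PC1 0.5161 (51.61%), PC2 0.4839 (48.39%);  cumulative: 0.5161, 1


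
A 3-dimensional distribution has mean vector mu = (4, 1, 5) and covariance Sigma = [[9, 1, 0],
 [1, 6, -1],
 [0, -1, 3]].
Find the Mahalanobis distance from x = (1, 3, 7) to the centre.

Step 1 — centre the observation: (x - mu) = (-3, 2, 2).

Step 2 — invert Sigma (cofactor / det for 3×3, or solve directly):
  Sigma^{-1} = [[0.1133, -0.02, -0.0067],
 [-0.02, 0.18, 0.06],
 [-0.0067, 0.06, 0.3533]].

Step 3 — form the quadratic (x - mu)^T · Sigma^{-1} · (x - mu):
  Sigma^{-1} · (x - mu) = (-0.3933, 0.54, 0.8467).
  (x - mu)^T · [Sigma^{-1} · (x - mu)] = (-3)·(-0.3933) + (2)·(0.54) + (2)·(0.8467) = 3.9533.

Step 4 — take square root: d = √(3.9533) ≈ 1.9883.

d(x, mu) = √(3.9533) ≈ 1.9883


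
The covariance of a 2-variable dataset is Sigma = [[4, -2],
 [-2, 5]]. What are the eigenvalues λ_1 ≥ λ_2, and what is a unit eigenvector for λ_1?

Step 1 — characteristic polynomial of 2×2 Sigma:
  det(Sigma - λI) = λ² - trace · λ + det = 0.
  trace = 4 + 5 = 9, det = 4·5 - (-2)² = 16.
Step 2 — discriminant:
  Δ = trace² - 4·det = 81 - 64 = 17.
Step 3 — eigenvalues:
  λ = (trace ± √Δ)/2 = (9 ± 4.1231)/2,
  λ_1 = 6.5616,  λ_2 = 2.4384.

Step 4 — unit eigenvector for λ_1: solve (Sigma - λ_1 I)v = 0. First row:
  (4 - 6.5616)·v_x + (-2)·v_y = 0, i.e. (-2.5616)·v_x + (-2)·v_y = 0,
  so v ∝ (b, λ_1 - a) = (-2, 2.5616); multiply by -1 so the first entry is positive: u = (2, -2.5616).
  ||u|| = √((2)² + (-2.5616)²) = √(10.5616) ≈ 3.2499,
  v_1 = u/||u|| ≈ (0.6154, -0.7882) (||v_1|| = 1).

λ_1 = 6.5616,  λ_2 = 2.4384;  v_1 ≈ (0.6154, -0.7882)


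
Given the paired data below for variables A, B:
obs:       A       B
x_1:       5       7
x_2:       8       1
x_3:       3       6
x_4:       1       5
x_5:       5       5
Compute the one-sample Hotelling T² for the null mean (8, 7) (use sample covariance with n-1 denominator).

Step 1 — sample mean vector:
  mean(A) = (5 + 8 + 3 + 1 + 5) / 5 = 22/5 = 4.4
  mean(B) = (7 + 1 + 6 + 5 + 5) / 5 = 24/5 = 4.8
  x̄ = (4.4, 4.8),  deviation x̄ - mu_0 = (4.4, 4.8) - (8, 7) = (-3.6, -2.2).

Step 2 — sample covariance matrix, S[i,j] = (1/(n-1)) · Σ_k (x_{k,i} - mean_i) · (x_{k,j} - mean_j), divisor n-1 = 4:
  S[A,A] = ((0.6)·(0.6) + (3.6)·(3.6) + (-1.4)·(-1.4) + (-3.4)·(-3.4) + (0.6)·(0.6)) / 4 = 27.2/4 = 6.8
  S[A,B] = ((0.6)·(2.2) + (3.6)·(-3.8) + (-1.4)·(1.2) + (-3.4)·(0.2) + (0.6)·(0.2)) / 4 = -14.6/4 = -3.65
  S[B,B] = ((2.2)·(2.2) + (-3.8)·(-3.8) + (1.2)·(1.2) + (0.2)·(0.2) + (0.2)·(0.2)) / 4 = 20.8/4 = 5.2
  S = [[6.8, -3.65],
 [-3.65, 5.2]].

Step 3 — invert S. det(S) = 6.8·5.2 - (-3.65)² = 22.0375.
  S^{-1} = (1/det) · [[d, -b], [-b, a]] = [[0.236, 0.1656],
 [0.1656, 0.3086]].

Step 4 — quadratic form (x̄ - mu_0)^T · S^{-1} · (x̄ - mu_0):
  S^{-1} · (x̄ - mu_0) = (-1.2138, -1.2751),
  (x̄ - mu_0)^T · [...] = (-3.6)·(-1.2138) + (-2.2)·(-1.2751) = 7.175.

Step 5 — scale by n: T² = 5 · 7.175 = 35.8752.

T² ≈ 35.8752


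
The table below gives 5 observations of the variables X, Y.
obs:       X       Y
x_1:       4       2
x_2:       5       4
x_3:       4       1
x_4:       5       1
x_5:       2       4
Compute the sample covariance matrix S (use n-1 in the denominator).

Step 1 — column means:
  mean(X) = (4 + 5 + 4 + 5 + 2) / 5 = 20/5 = 4
  mean(Y) = (2 + 4 + 1 + 1 + 4) / 5 = 12/5 = 2.4

Step 2 — sample covariance S[i,j] = (1/(n-1)) · Σ_k (x_{k,i} - mean_i) · (x_{k,j} - mean_j), with n-1 = 4.
  S[X,X] = ((0)·(0) + (1)·(1) + (0)·(0) + (1)·(1) + (-2)·(-2)) / 4 = 6/4 = 1.5
  S[X,Y] = ((0)·(-0.4) + (1)·(1.6) + (0)·(-1.4) + (1)·(-1.4) + (-2)·(1.6)) / 4 = -3/4 = -0.75
  S[Y,Y] = ((-0.4)·(-0.4) + (1.6)·(1.6) + (-1.4)·(-1.4) + (-1.4)·(-1.4) + (1.6)·(1.6)) / 4 = 9.2/4 = 2.3

S is symmetric (S[j,i] = S[i,j]). Assembling:

S = [[1.5, -0.75],
 [-0.75, 2.3]]


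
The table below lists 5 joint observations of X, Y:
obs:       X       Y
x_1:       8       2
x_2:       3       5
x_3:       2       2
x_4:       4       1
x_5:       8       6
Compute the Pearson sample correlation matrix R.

Step 1 — column means:
  mean(X) = (8 + 3 + 2 + 4 + 8) / 5 = 25/5 = 5
  mean(Y) = (2 + 5 + 2 + 1 + 6) / 5 = 16/5 = 3.2

Step 2 — sample variances and covariances s[i,j] = (1/(n-1)) · Σ_k (x_{k,i} - mean_i) · (x_{k,j} - mean_j), with n-1 = 4:
  s[X,X] = ((3)·(3) + (-2)·(-2) + (-3)·(-3) + (-1)·(-1) + (3)·(3)) / 4 = 32/4 = 8
  s[X,Y] = ((3)·(-1.2) + (-2)·(1.8) + (-3)·(-1.2) + (-1)·(-2.2) + (3)·(2.8)) / 4 = 7/4 = 1.75
  s[Y,Y] = ((-1.2)·(-1.2) + (1.8)·(1.8) + (-1.2)·(-1.2) + (-2.2)·(-2.2) + (2.8)·(2.8)) / 4 = 18.8/4 = 4.7
  Sample standard deviations s_i = √(s[i,i]):
  s(X) = √(8) = 2.8284
  s(Y) = √(4.7) = 2.1679

Step 3 — r_{ij} = s_{ij} / (s_i · s_j):
  r[X,X] = 1 (diagonal).
  r[X,Y] = 1.75 / (2.8284 · 2.1679) = 1.75 / 6.1319 = 0.2854
  r[Y,Y] = 1 (diagonal).

R is symmetric with unit diagonal. Assembling:

R = [[1, 0.2854],
 [0.2854, 1]]


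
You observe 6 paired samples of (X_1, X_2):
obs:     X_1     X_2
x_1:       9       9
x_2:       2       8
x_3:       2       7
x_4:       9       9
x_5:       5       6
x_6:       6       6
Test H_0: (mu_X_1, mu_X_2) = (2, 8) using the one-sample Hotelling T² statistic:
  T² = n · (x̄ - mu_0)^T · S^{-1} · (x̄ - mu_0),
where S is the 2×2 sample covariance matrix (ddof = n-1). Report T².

Step 1 — sample mean vector:
  mean(X_1) = (9 + 2 + 2 + 9 + 5 + 6) / 6 = 33/6 = 5.5
  mean(X_2) = (9 + 8 + 7 + 9 + 6 + 6) / 6 = 45/6 = 7.5
  x̄ = (5.5, 7.5),  deviation x̄ - mu_0 = (5.5, 7.5) - (2, 8) = (3.5, -0.5).

Step 2 — sample covariance matrix, S[i,j] = (1/(n-1)) · Σ_k (x_{k,i} - mean_i) · (x_{k,j} - mean_j), divisor n-1 = 5:
  S[X_1,X_1] = ((3.5)·(3.5) + (-3.5)·(-3.5) + (-3.5)·(-3.5) + (3.5)·(3.5) + (-0.5)·(-0.5) + (0.5)·(0.5)) / 5 = 49.5/5 = 9.9
  S[X_1,X_2] = ((3.5)·(1.5) + (-3.5)·(0.5) + (-3.5)·(-0.5) + (3.5)·(1.5) + (-0.5)·(-1.5) + (0.5)·(-1.5)) / 5 = 10.5/5 = 2.1
  S[X_2,X_2] = ((1.5)·(1.5) + (0.5)·(0.5) + (-0.5)·(-0.5) + (1.5)·(1.5) + (-1.5)·(-1.5) + (-1.5)·(-1.5)) / 5 = 9.5/5 = 1.9
  S = [[9.9, 2.1],
 [2.1, 1.9]].

Step 3 — invert S. det(S) = 9.9·1.9 - (2.1)² = 14.4.
  S^{-1} = (1/det) · [[d, -b], [-b, a]] = [[0.1319, -0.1458],
 [-0.1458, 0.6875]].

Step 4 — quadratic form (x̄ - mu_0)^T · S^{-1} · (x̄ - mu_0):
  S^{-1} · (x̄ - mu_0) = (0.5347, -0.8542),
  (x̄ - mu_0)^T · [...] = (3.5)·(0.5347) + (-0.5)·(-0.8542) = 2.2986.

Step 5 — scale by n: T² = 6 · 2.2986 = 13.7917.

T² ≈ 13.7917


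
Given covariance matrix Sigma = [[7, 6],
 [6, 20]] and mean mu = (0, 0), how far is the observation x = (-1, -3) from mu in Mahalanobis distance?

Step 1 — centre the observation: (x - mu) = (-1, -3).

Step 2 — invert Sigma. det(Sigma) = 7·20 - (6)² = 104.
  Sigma^{-1} = (1/det) · [[d, -b], [-b, a]] = [[0.1923, -0.0577],
 [-0.0577, 0.0673]].

Step 3 — form the quadratic (x - mu)^T · Sigma^{-1} · (x - mu):
  Sigma^{-1} · (x - mu) = (-0.0192, -0.1442).
  (x - mu)^T · [Sigma^{-1} · (x - mu)] = (-1)·(-0.0192) + (-3)·(-0.1442) = 0.4519.

Step 4 — take square root: d = √(0.4519) ≈ 0.6723.

d(x, mu) = √(0.4519) ≈ 0.6723


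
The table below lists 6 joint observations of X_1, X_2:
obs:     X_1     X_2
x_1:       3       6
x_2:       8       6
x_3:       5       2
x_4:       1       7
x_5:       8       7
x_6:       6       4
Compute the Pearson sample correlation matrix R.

Step 1 — column means:
  mean(X_1) = (3 + 8 + 5 + 1 + 8 + 6) / 6 = 31/6 = 5.1667
  mean(X_2) = (6 + 6 + 2 + 7 + 7 + 4) / 6 = 32/6 = 5.3333

Step 2 — sample variances and covariances s[i,j] = (1/(n-1)) · Σ_k (x_{k,i} - mean_i) · (x_{k,j} - mean_j), with n-1 = 5:
  s[X_1,X_1] = ((-2.1667)·(-2.1667) + (2.8333)·(2.8333) + (-0.1667)·(-0.1667) + (-4.1667)·(-4.1667) + (2.8333)·(2.8333) + (0.8333)·(0.8333)) / 5 = 38.8333/5 = 7.7667
  s[X_1,X_2] = ((-2.1667)·(0.6667) + (2.8333)·(0.6667) + (-0.1667)·(-3.3333) + (-4.1667)·(1.6667) + (2.8333)·(1.6667) + (0.8333)·(-1.3333)) / 5 = -2.3333/5 = -0.4667
  s[X_2,X_2] = ((0.6667)·(0.6667) + (0.6667)·(0.6667) + (-3.3333)·(-3.3333) + (1.6667)·(1.6667) + (1.6667)·(1.6667) + (-1.3333)·(-1.3333)) / 5 = 19.3333/5 = 3.8667
  Sample standard deviations s_i = √(s[i,i]):
  s(X_1) = √(7.7667) = 2.7869
  s(X_2) = √(3.8667) = 1.9664

Step 3 — r_{ij} = s_{ij} / (s_i · s_j):
  r[X_1,X_1] = 1 (diagonal).
  r[X_1,X_2] = -0.4667 / (2.7869 · 1.9664) = -0.4667 / 5.4801 = -0.0852
  r[X_2,X_2] = 1 (diagonal).

R is symmetric with unit diagonal. Assembling:

R = [[1, -0.0852],
 [-0.0852, 1]]


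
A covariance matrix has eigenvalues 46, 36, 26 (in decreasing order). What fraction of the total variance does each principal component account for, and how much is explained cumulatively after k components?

Step 1 — total variance = trace(Sigma) = Σ λ_i = 46 + 36 + 26 = 108.

Step 2 — fraction explained by component i = λ_i / Σ λ:
  PC1: 46/108 = 0.4259
  PC2: 36/108 = 0.3333
  PC3: 26/108 = 0.2407

Step 3 — cumulative fraction after k components = (λ_1 + ... + λ_k) / Σ λ:
  k = 1: 46/108 = 0.4259
  k = 2: (46 + 36)/108 = 82/108 = 0.7593
  k = 3: (46 + 36 + 26)/108 = 108/108 = 1

Summary (fraction, with percent):

explained: PC1 0.4259 (42.59%), PC2 0.3333 (33.33%), PC3 0.2407 (24.07%);  cumulative: 0.4259, 0.7593, 1


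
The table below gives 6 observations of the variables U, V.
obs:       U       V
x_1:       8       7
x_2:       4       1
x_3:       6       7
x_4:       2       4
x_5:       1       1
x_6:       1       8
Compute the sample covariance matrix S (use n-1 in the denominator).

Step 1 — column means:
  mean(U) = (8 + 4 + 6 + 2 + 1 + 1) / 6 = 22/6 = 3.6667
  mean(V) = (7 + 1 + 7 + 4 + 1 + 8) / 6 = 28/6 = 4.6667

Step 2 — sample covariance S[i,j] = (1/(n-1)) · Σ_k (x_{k,i} - mean_i) · (x_{k,j} - mean_j), with n-1 = 5.
  S[U,U] = ((4.3333)·(4.3333) + (0.3333)·(0.3333) + (2.3333)·(2.3333) + (-1.6667)·(-1.6667) + (-2.6667)·(-2.6667) + (-2.6667)·(-2.6667)) / 5 = 41.3333/5 = 8.2667
  S[U,V] = ((4.3333)·(2.3333) + (0.3333)·(-3.6667) + (2.3333)·(2.3333) + (-1.6667)·(-0.6667) + (-2.6667)·(-3.6667) + (-2.6667)·(3.3333)) / 5 = 16.3333/5 = 3.2667
  S[V,V] = ((2.3333)·(2.3333) + (-3.6667)·(-3.6667) + (2.3333)·(2.3333) + (-0.6667)·(-0.6667) + (-3.6667)·(-3.6667) + (3.3333)·(3.3333)) / 5 = 49.3333/5 = 9.8667

S is symmetric (S[j,i] = S[i,j]). Assembling:

S = [[8.2667, 3.2667],
 [3.2667, 9.8667]]


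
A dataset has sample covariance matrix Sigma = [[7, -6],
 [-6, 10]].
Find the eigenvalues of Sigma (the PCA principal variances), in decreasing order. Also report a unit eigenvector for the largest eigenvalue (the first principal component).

Step 1 — characteristic polynomial of 2×2 Sigma:
  det(Sigma - λI) = λ² - trace · λ + det = 0.
  trace = 7 + 10 = 17, det = 7·10 - (-6)² = 34.
Step 2 — discriminant:
  Δ = trace² - 4·det = 289 - 136 = 153.
Step 3 — eigenvalues:
  λ = (trace ± √Δ)/2 = (17 ± 12.3693)/2,
  λ_1 = 14.6847,  λ_2 = 2.3153.

Step 4 — unit eigenvector for λ_1: solve (Sigma - λ_1 I)v = 0. First row:
  (7 - 14.6847)·v_x + (-6)·v_y = 0, i.e. (-7.6847)·v_x + (-6)·v_y = 0,
  so v ∝ (b, λ_1 - a) = (-6, 7.6847); multiply by -1 so the first entry is positive: u = (6, -7.6847).
  ||u|| = √((6)² + (-7.6847)²) = √(95.054) ≈ 9.7496,
  v_1 = u/||u|| ≈ (0.6154, -0.7882) (||v_1|| = 1).

λ_1 = 14.6847,  λ_2 = 2.3153;  v_1 ≈ (0.6154, -0.7882)


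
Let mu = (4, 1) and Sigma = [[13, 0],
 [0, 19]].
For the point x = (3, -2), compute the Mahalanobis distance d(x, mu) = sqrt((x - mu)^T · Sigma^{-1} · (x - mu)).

Step 1 — centre the observation: (x - mu) = (-1, -3).

Step 2 — invert Sigma. det(Sigma) = 13·19 - (0)² = 247.
  Sigma^{-1} = (1/det) · [[d, -b], [-b, a]] = [[0.0769, 0],
 [0, 0.0526]].

Step 3 — form the quadratic (x - mu)^T · Sigma^{-1} · (x - mu):
  Sigma^{-1} · (x - mu) = (-0.0769, -0.1579).
  (x - mu)^T · [Sigma^{-1} · (x - mu)] = (-1)·(-0.0769) + (-3)·(-0.1579) = 0.5506.

Step 4 — take square root: d = √(0.5506) ≈ 0.742.

d(x, mu) = √(0.5506) ≈ 0.742


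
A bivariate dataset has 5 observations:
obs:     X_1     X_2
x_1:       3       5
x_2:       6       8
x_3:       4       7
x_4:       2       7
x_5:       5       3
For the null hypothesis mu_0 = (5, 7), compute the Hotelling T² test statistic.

Step 1 — sample mean vector:
  mean(X_1) = (3 + 6 + 4 + 2 + 5) / 5 = 20/5 = 4
  mean(X_2) = (5 + 8 + 7 + 7 + 3) / 5 = 30/5 = 6
  x̄ = (4, 6),  deviation x̄ - mu_0 = (4, 6) - (5, 7) = (-1, -1).

Step 2 — sample covariance matrix, S[i,j] = (1/(n-1)) · Σ_k (x_{k,i} - mean_i) · (x_{k,j} - mean_j), divisor n-1 = 4:
  S[X_1,X_1] = ((-1)·(-1) + (2)·(2) + (0)·(0) + (-2)·(-2) + (1)·(1)) / 4 = 10/4 = 2.5
  S[X_1,X_2] = ((-1)·(-1) + (2)·(2) + (0)·(1) + (-2)·(1) + (1)·(-3)) / 4 = 0/4 = 0
  S[X_2,X_2] = ((-1)·(-1) + (2)·(2) + (1)·(1) + (1)·(1) + (-3)·(-3)) / 4 = 16/4 = 4
  S = [[2.5, 0],
 [0, 4]].

Step 3 — invert S. det(S) = 2.5·4 - (0)² = 10.
  S^{-1} = (1/det) · [[d, -b], [-b, a]] = [[0.4, 0],
 [0, 0.25]].

Step 4 — quadratic form (x̄ - mu_0)^T · S^{-1} · (x̄ - mu_0):
  S^{-1} · (x̄ - mu_0) = (-0.4, -0.25),
  (x̄ - mu_0)^T · [...] = (-1)·(-0.4) + (-1)·(-0.25) = 0.65.

Step 5 — scale by n: T² = 5 · 0.65 = 3.25.

T² ≈ 3.25


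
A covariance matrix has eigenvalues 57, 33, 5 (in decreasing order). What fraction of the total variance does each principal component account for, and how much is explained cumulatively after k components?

Step 1 — total variance = trace(Sigma) = Σ λ_i = 57 + 33 + 5 = 95.

Step 2 — fraction explained by component i = λ_i / Σ λ:
  PC1: 57/95 = 0.6
  PC2: 33/95 = 0.3474
  PC3: 5/95 = 0.0526

Step 3 — cumulative fraction after k components = (λ_1 + ... + λ_k) / Σ λ:
  k = 1: 57/95 = 0.6
  k = 2: (57 + 33)/95 = 90/95 = 0.9474
  k = 3: (57 + 33 + 5)/95 = 95/95 = 1

Summary (fraction, with percent):

explained: PC1 0.6 (60%), PC2 0.3474 (34.74%), PC3 0.0526 (5.26%);  cumulative: 0.6, 0.9474, 1
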